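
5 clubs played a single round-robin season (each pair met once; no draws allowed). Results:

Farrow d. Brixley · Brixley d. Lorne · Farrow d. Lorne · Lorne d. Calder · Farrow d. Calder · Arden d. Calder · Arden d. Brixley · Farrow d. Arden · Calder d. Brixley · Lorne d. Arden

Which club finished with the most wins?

Farrow

Win totals: Lorne 2, Arden 2, Calder 1, Brixley 1, Farrow 4.
Farrow leads with 4 wins (next highest: 2).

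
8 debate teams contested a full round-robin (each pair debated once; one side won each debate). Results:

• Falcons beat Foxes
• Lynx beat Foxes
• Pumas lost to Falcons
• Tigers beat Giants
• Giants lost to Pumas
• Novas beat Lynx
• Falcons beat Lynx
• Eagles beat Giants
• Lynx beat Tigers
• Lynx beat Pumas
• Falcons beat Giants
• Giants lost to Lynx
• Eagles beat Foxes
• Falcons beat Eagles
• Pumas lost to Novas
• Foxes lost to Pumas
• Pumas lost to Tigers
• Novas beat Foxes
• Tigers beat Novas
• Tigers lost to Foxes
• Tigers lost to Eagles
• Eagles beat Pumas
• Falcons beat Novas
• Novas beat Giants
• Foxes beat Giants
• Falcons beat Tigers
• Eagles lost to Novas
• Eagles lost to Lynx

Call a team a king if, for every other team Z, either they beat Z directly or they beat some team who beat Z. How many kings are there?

1

Foxes cannot reach Falcons, Eagles, Lynx in two steps.
Falcons reaches everyone (king).
Pumas cannot reach Falcons, Novas, Eagles, Lynx in two steps.
Giants cannot reach Foxes, Falcons, Pumas, Novas, Tigers, Eagles, Lynx in two steps.
Novas cannot reach Falcons in two steps.
Tigers cannot reach Falcons in two steps.
Eagles cannot reach Falcons, Lynx in two steps.
Lynx cannot reach Falcons in two steps.
Kings: Falcons — 1.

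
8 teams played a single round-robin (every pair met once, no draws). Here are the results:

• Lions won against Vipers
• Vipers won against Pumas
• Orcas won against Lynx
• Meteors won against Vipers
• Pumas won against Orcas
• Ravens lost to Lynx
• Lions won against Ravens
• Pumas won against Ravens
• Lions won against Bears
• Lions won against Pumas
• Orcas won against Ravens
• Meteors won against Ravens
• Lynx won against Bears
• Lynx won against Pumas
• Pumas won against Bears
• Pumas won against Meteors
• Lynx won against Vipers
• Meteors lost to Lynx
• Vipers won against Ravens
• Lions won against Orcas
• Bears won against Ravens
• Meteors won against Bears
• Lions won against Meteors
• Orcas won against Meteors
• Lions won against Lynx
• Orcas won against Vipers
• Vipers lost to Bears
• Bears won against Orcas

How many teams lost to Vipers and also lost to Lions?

Vipers beat: Pumas, Ravens.
Lions beat: Bears, Vipers, Meteors, Lynx, Orcas, Pumas, Ravens.
Both beat: Pumas, Ravens — 2.

2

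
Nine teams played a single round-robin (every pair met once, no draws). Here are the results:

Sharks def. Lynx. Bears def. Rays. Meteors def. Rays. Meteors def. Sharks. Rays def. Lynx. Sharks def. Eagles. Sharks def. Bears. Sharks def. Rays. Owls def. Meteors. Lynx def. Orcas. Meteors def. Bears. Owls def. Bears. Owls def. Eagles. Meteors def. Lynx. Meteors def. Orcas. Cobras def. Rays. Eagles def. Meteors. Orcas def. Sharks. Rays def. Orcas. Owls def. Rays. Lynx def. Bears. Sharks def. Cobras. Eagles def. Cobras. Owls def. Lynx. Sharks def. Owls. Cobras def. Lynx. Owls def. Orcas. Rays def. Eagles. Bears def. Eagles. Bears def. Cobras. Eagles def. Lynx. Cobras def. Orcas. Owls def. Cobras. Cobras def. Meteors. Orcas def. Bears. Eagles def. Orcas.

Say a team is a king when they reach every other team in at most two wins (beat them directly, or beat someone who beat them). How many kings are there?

3

Orcas cannot reach Meteors in two steps.
Lynx cannot reach Owls, Meteors in two steps.
Cobras cannot reach Owls in two steps.
Owls reaches everyone (king).
Sharks reaches everyone (king).
Eagles cannot reach Owls in two steps.
Meteors reaches everyone (king).
Bears cannot reach Owls, Sharks in two steps.
Rays cannot reach Owls in two steps.
Kings: Owls, Sharks, Meteors — 3.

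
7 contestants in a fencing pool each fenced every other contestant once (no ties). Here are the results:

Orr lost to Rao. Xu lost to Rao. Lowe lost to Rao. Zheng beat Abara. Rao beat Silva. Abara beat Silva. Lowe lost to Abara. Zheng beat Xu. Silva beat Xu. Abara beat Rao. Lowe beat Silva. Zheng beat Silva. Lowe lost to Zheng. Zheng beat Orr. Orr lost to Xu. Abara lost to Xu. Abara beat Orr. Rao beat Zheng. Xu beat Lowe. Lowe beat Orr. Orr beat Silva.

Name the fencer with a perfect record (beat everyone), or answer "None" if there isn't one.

None

Highest win total is Zheng with 5 (out of 6 possible).
Zheng lost to Rao, so no fencer went undefeated.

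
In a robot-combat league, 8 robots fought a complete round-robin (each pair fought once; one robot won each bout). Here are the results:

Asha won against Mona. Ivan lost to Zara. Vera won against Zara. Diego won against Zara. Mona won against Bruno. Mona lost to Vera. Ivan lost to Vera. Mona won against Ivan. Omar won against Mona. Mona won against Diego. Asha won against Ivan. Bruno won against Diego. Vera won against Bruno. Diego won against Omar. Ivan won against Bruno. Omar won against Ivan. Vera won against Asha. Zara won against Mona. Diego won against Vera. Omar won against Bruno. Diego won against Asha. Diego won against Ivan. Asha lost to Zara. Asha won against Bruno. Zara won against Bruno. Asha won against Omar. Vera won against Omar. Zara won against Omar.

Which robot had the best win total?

Win totals: Vera 6, Zara 5, Omar 3, Diego 5, Mona 3, Ivan 1, Bruno 1, Asha 4.
Vera leads with 6 wins (next highest: 5).

Vera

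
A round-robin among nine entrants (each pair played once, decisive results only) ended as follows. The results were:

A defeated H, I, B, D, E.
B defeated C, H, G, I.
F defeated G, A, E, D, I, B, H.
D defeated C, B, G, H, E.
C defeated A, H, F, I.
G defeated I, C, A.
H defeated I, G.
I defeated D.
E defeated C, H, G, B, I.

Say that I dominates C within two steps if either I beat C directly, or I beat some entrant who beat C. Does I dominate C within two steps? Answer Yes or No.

Yes

I did not beat C directly.
I beat D. Of those, D beat C.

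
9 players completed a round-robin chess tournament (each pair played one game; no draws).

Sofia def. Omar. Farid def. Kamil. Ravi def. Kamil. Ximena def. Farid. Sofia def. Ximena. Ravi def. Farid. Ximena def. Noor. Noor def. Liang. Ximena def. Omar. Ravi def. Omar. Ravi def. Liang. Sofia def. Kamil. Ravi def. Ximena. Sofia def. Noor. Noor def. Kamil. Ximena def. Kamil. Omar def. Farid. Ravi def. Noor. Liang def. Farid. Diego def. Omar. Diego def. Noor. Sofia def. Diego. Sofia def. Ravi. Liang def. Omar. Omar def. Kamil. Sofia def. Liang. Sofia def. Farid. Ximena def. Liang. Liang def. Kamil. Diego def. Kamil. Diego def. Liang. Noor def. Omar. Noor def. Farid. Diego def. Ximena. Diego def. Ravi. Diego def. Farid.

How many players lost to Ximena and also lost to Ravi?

5

Ximena beat: Farid, Liang, Kamil, Omar, Noor.
Ravi beat: Farid, Liang, Kamil, Omar, Ximena, Noor.
Both beat: Farid, Liang, Kamil, Omar, Noor — 5.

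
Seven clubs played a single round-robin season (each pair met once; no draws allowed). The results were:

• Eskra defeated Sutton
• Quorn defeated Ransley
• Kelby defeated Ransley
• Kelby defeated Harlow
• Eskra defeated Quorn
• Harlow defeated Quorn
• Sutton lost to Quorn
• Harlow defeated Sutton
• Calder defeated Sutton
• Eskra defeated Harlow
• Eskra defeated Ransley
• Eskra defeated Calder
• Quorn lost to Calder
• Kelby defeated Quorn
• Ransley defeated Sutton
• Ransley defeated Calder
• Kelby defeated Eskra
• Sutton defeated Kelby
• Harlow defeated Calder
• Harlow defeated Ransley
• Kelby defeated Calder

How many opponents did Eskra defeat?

Eskra's results: beat Sutton, Quorn, Ransley, Harlow, Calder; lost to Kelby.
That is 5 wins.

5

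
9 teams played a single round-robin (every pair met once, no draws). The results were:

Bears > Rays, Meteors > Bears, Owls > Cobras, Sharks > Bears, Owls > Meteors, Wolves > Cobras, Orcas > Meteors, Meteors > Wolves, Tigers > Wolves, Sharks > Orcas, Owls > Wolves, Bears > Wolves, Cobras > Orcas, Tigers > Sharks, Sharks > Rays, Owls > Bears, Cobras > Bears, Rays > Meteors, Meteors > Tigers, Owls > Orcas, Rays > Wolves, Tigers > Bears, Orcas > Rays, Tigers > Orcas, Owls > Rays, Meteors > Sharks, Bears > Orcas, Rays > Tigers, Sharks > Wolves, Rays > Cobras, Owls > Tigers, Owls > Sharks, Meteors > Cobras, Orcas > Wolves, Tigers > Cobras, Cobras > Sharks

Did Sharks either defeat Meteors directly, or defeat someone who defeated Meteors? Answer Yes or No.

Sharks did not beat Meteors directly.
Sharks beat Bears, Wolves, Rays, Orcas. Of those, Rays beat Meteors.

Yes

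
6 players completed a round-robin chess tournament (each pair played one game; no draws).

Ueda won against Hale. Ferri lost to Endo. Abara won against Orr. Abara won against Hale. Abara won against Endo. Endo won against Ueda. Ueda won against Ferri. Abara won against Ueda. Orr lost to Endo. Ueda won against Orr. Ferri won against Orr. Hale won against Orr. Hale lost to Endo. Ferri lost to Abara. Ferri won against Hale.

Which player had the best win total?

Abara

Win totals: Ferri 2, Orr 0, Endo 4, Hale 1, Abara 5, Ueda 3.
Abara leads with 5 wins (next highest: 4).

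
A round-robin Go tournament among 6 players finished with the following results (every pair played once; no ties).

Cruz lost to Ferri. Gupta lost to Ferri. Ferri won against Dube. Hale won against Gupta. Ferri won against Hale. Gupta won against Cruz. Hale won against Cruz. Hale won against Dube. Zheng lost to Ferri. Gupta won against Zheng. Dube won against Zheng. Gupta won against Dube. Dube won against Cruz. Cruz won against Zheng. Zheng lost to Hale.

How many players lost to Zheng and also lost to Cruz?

Zheng beat: no one.
Cruz beat: Zheng.
No one was beaten by both.

0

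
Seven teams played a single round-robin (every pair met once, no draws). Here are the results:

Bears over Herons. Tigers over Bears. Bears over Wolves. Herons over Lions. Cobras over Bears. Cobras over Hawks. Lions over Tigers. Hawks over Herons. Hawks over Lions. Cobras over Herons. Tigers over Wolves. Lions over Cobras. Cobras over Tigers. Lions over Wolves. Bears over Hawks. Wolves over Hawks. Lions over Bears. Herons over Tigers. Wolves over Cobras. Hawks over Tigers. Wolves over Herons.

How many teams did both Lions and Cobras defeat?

2

Lions beat: Tigers, Bears, Cobras, Wolves.
Cobras beat: Tigers, Herons, Bears, Hawks.
Both beat: Tigers, Bears — 2.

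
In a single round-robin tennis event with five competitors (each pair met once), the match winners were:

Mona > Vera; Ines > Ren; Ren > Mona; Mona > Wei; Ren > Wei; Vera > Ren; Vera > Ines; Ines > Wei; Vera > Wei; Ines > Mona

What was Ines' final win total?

3

Ines' results: beat Ren, Mona, Wei; lost to Vera.
That is 3 wins.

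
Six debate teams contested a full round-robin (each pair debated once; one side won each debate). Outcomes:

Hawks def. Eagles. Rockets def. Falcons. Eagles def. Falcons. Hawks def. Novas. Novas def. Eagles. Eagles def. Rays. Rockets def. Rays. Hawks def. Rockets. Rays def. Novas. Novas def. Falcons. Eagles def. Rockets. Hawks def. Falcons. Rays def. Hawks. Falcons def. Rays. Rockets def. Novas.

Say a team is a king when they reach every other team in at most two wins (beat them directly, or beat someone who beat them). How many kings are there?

4

Hawks reaches everyone (king).
Falcons cannot reach Eagles, Rockets in two steps.
Novas cannot reach Hawks in two steps.
Eagles reaches everyone (king).
Rockets reaches everyone (king).
Rays reaches everyone (king).
Kings: Hawks, Eagles, Rockets, Rays — 4.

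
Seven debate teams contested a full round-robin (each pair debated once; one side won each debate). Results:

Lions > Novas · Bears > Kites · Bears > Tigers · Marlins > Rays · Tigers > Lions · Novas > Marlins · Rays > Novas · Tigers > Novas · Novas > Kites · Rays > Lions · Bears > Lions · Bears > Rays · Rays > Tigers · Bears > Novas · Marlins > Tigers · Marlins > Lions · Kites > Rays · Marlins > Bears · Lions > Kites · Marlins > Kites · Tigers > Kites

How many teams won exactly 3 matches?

2

Win totals: Bears 5, Novas 2, Lions 2, Tigers 3, Kites 1, Marlins 5, Rays 3.
Exactly 3: Tigers, Rays — 2 teams.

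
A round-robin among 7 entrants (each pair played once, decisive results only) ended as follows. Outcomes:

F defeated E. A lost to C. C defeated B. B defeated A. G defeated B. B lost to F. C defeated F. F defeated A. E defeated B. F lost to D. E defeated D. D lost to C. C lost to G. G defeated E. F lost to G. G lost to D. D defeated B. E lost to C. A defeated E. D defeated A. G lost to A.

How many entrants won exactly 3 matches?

Win totals: A 2, B 1, C 5, D 4, E 2, F 3, G 4.
Exactly 3: F — 1 entrant.

1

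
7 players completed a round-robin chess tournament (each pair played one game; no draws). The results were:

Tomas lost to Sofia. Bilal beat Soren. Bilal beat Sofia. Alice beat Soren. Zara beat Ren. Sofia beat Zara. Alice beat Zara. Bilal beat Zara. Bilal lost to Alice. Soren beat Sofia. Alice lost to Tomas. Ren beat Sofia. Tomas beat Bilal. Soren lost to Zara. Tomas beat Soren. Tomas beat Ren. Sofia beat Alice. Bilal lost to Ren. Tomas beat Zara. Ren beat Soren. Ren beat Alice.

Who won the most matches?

Tomas

Win totals: Ren 4, Tomas 5, Soren 1, Zara 2, Sofia 3, Bilal 3, Alice 3.
Tomas leads with 5 wins (next highest: 4).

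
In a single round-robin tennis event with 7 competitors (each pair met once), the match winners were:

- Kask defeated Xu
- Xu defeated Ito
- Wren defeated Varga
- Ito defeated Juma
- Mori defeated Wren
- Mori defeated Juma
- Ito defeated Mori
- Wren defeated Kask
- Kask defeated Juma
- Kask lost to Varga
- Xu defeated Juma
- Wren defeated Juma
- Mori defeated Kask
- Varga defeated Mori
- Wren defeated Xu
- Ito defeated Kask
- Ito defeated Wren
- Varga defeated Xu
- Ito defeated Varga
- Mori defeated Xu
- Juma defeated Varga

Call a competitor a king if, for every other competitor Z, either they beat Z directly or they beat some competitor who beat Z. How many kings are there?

Xu reaches everyone (king).
Wren reaches everyone (king).
Varga reaches everyone (king).
Ito reaches everyone (king).
Juma cannot reach Wren, Ito in two steps.
Mori reaches everyone (king).
Kask cannot reach Wren, Mori in two steps.
Kings: Xu, Wren, Varga, Ito, Mori — 5.

5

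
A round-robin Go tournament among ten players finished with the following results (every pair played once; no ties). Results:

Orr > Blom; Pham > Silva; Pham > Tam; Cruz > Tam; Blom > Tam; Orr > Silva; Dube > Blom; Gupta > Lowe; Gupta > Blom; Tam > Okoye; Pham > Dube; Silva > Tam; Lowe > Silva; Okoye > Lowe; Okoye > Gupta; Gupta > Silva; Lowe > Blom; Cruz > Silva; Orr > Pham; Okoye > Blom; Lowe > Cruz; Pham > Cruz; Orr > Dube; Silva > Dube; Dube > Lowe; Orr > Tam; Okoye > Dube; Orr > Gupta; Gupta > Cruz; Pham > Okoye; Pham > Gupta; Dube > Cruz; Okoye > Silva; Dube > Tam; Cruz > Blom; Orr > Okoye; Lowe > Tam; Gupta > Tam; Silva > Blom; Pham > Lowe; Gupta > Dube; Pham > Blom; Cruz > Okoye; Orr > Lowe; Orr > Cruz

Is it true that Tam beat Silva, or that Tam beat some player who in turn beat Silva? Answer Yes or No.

Yes

Tam did not beat Silva directly.
Tam beat Okoye. Of those, Okoye beat Silva.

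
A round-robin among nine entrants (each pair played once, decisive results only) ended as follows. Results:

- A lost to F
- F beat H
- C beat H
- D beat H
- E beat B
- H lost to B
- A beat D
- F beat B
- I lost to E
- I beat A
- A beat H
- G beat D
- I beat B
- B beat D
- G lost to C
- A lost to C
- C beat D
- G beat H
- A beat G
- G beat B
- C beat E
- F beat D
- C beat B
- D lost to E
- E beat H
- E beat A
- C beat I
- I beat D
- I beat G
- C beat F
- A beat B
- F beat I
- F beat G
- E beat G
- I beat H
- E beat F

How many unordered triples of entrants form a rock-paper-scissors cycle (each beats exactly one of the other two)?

0

Win totals: A 4, B 2, C 8, D 1, E 7, F 6, G 3, H 0, I 5.
An entrant with w wins dominates both others in C(w,2) triples; summing gives 6 + 1 + 28 + 0 + 21 + 15 + 3 + 0 + 10 = 84 transitive triples.
Total triples C(9,3) = 84, so cyclic triples = 84 − 84 = 0.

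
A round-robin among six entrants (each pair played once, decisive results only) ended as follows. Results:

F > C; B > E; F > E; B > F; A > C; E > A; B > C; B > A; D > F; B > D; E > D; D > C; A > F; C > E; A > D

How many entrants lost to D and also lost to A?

D beat: C, F.
A beat: C, D, F.
Both beat: C, F — 2.

2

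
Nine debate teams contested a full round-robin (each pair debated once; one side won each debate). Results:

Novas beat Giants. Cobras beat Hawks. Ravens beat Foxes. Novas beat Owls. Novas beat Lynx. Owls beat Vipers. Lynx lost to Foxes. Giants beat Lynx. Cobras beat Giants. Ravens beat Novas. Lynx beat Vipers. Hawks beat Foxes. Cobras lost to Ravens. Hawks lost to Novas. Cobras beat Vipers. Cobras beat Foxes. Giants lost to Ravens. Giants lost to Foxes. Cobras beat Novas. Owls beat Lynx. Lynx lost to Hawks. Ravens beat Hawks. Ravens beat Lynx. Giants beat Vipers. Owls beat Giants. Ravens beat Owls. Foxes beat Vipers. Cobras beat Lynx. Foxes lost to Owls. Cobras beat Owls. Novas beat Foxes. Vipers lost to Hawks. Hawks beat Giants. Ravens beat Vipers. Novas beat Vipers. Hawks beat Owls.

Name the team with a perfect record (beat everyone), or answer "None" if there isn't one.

Ravens

Ravens has 8 wins out of 8 opponents — a perfect record.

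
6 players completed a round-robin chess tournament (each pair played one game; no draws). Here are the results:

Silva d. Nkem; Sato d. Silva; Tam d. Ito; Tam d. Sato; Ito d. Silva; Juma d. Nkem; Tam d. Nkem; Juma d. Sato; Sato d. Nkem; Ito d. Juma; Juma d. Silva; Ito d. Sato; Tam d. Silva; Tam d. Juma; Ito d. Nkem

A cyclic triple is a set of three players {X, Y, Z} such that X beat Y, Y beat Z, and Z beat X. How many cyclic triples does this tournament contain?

Win totals: Ito 4, Tam 5, Sato 2, Nkem 0, Juma 3, Silva 1.
A player with w wins dominates both others in C(w,2) triples; summing gives 6 + 10 + 1 + 0 + 3 + 0 = 20 transitive triples.
Total triples C(6,3) = 20, so cyclic triples = 20 − 20 = 0.

0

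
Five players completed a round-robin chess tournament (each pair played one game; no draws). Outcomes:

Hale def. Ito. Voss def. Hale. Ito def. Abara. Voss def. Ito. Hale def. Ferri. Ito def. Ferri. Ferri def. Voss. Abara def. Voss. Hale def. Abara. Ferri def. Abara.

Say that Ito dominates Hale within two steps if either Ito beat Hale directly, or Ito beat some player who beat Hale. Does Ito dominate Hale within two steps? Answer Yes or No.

Ito did not beat Hale directly.
Ito beat Abara, Ferri, but each of them lost to Hale. No two-step path.

No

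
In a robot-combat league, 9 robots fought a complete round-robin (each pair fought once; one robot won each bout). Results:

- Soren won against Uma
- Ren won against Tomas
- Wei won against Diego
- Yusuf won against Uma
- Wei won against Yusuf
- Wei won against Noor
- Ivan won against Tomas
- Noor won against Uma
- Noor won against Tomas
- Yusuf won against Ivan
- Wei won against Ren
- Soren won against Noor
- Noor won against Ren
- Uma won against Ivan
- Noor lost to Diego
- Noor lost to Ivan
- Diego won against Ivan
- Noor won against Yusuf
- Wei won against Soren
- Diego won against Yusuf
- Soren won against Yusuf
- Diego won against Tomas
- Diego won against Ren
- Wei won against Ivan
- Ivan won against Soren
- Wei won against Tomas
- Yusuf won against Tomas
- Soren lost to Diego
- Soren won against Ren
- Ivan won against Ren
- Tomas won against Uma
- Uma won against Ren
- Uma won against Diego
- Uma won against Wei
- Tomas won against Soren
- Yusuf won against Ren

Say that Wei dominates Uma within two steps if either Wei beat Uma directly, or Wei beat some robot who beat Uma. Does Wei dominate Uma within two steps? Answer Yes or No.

Yes

Wei did not beat Uma directly.
Wei beat Diego, Tomas, Ren, Ivan, Yusuf, Noor, Soren. Of those, Tomas beat Uma.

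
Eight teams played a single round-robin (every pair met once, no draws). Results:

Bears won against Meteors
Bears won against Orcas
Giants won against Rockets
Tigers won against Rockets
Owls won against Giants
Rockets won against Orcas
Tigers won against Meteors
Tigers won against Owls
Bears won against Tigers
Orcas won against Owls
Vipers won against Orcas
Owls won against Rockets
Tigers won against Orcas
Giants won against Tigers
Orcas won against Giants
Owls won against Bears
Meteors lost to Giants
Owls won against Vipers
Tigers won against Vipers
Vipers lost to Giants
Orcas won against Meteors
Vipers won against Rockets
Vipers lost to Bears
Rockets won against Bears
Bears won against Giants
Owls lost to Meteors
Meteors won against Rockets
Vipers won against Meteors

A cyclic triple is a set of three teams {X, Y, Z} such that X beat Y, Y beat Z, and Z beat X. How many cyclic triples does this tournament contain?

16

Win totals: Rockets 2, Orcas 3, Tigers 5, Owls 4, Vipers 3, Meteors 2, Giants 4, Bears 5.
A team with w wins dominates both others in C(w,2) triples; summing gives 1 + 3 + 10 + 6 + 3 + 1 + 6 + 10 = 40 transitive triples.
Total triples C(8,3) = 56, so cyclic triples = 56 − 40 = 16.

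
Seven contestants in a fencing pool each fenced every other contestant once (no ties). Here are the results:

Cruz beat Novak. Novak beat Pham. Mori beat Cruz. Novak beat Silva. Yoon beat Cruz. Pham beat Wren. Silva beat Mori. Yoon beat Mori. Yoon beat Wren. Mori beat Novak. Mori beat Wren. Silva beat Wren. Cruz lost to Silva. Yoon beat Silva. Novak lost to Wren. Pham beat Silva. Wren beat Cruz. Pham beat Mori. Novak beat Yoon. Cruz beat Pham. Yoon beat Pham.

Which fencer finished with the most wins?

Win totals: Mori 3, Pham 3, Yoon 5, Wren 2, Silva 3, Novak 3, Cruz 2.
Yoon leads with 5 wins (next highest: 3).

Yoon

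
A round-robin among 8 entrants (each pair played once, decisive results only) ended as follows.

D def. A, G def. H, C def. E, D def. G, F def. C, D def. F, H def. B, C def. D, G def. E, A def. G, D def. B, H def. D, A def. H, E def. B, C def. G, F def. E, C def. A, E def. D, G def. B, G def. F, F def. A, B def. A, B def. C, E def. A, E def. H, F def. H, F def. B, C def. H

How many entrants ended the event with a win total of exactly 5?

Win totals: A 2, B 2, C 5, D 4, E 4, F 5, G 4, H 2.
Exactly 5: C, F — 2 entrants.

2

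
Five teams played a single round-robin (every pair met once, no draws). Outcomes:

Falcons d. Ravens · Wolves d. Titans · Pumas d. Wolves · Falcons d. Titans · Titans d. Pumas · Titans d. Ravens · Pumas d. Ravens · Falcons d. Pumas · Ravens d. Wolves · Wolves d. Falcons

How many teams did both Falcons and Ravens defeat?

Falcons beat: Ravens, Pumas, Titans.
Ravens beat: Wolves.
No one was beaten by both.

0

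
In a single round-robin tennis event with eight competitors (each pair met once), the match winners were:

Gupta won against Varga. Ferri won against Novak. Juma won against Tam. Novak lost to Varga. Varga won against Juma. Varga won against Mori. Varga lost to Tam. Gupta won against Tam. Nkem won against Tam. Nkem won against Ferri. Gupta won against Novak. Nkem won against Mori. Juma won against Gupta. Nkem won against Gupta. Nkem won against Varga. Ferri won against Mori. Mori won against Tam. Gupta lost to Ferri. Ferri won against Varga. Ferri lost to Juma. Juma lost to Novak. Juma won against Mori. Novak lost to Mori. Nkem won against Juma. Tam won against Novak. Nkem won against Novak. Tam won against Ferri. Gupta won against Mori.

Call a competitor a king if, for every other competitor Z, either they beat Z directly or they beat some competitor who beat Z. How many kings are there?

Ferri cannot reach Nkem in two steps.
Tam cannot reach Nkem in two steps.
Juma cannot reach Nkem in two steps.
Gupta cannot reach Nkem in two steps.
Nkem reaches everyone (king).
Mori cannot reach Gupta, Nkem in two steps.
Novak cannot reach Nkem, Varga in two steps.
Varga cannot reach Nkem in two steps.
Kings: Nkem — 1.

1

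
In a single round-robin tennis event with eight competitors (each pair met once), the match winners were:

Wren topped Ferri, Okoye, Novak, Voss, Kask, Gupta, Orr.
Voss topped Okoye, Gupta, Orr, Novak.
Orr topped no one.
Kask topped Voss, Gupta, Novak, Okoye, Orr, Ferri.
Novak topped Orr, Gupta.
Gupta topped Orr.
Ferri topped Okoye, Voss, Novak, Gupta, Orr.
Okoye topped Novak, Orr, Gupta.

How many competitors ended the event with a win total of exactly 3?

1

Win totals: Voss 4, Ferri 5, Kask 6, Orr 0, Novak 2, Wren 7, Gupta 1, Okoye 3.
Exactly 3: Okoye — 1 competitor.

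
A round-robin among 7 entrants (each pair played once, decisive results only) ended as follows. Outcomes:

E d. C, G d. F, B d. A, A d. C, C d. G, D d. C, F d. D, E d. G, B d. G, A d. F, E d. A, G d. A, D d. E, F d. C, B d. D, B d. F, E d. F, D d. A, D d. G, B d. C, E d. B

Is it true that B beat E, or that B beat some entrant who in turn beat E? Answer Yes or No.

Yes

B did not beat E directly.
B beat A, C, D, F, G. Of those, D beat E.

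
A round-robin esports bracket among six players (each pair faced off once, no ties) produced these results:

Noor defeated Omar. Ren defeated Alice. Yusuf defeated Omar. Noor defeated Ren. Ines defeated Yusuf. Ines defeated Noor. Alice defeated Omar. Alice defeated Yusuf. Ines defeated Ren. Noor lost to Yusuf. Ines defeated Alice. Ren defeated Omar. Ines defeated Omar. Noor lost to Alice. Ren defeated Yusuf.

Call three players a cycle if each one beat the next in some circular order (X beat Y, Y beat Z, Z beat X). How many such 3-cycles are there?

Of the C(6,3) = 20 triples, the cyclic ones are: {Noor, Alice, Ren}; {Noor, Yusuf, Ren}.
That is 2.

2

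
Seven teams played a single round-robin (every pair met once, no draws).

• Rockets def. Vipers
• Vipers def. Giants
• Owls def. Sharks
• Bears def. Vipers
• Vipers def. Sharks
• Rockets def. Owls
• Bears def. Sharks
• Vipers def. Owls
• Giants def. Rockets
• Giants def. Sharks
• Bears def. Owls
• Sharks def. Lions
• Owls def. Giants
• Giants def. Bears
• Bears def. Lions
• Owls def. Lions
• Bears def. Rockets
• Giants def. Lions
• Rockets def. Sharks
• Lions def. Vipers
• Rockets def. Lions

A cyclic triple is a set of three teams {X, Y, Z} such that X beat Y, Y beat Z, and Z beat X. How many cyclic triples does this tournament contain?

Win totals: Bears 5, Sharks 1, Lions 1, Giants 4, Owls 3, Rockets 4, Vipers 3.
A team with w wins dominates both others in C(w,2) triples; summing gives 10 + 0 + 0 + 6 + 3 + 6 + 3 = 28 transitive triples.
Total triples C(7,3) = 35, so cyclic triples = 35 − 28 = 7.

7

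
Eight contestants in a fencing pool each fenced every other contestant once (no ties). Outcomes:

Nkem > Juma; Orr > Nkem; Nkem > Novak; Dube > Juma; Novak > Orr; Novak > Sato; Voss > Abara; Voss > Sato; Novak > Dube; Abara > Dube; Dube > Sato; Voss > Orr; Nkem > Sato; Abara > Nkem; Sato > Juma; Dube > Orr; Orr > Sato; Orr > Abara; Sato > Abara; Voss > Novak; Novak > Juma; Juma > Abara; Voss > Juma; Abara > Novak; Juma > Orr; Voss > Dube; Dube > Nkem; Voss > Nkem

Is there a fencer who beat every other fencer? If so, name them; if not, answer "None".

Voss has 7 wins out of 7 opponents — a perfect record.

Voss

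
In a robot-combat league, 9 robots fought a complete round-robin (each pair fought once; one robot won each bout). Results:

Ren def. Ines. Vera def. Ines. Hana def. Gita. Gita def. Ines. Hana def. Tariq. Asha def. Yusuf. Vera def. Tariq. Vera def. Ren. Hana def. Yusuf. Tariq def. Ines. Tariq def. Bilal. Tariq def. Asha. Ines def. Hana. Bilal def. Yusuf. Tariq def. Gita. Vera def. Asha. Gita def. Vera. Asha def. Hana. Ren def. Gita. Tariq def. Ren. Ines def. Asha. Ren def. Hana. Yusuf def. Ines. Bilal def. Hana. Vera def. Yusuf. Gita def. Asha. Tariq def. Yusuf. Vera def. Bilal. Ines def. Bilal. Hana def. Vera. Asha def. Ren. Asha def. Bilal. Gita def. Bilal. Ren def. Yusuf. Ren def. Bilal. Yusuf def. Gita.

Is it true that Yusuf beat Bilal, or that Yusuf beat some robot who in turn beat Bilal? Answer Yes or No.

Yes

Yusuf did not beat Bilal directly.
Yusuf beat Ines, Gita. Of those, Ines beat Bilal.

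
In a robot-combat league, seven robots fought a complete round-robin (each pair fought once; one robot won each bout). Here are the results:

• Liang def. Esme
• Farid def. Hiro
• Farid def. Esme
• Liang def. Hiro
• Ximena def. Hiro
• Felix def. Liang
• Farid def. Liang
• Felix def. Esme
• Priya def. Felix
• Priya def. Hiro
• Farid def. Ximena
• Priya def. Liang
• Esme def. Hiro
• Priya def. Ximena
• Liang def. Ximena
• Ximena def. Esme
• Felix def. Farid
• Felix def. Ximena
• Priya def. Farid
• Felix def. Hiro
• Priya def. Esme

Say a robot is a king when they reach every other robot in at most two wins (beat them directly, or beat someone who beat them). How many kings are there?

Farid cannot reach Felix, Priya in two steps.
Felix cannot reach Priya in two steps.
Liang cannot reach Farid, Felix, Priya in two steps.
Esme cannot reach Farid, Felix, Liang, Ximena, Priya in two steps.
Ximena cannot reach Farid, Felix, Liang, Priya in two steps.
Hiro cannot reach Farid, Felix, Liang, Esme, Ximena, Priya in two steps.
Priya reaches everyone (king).
Kings: Priya — 1.

1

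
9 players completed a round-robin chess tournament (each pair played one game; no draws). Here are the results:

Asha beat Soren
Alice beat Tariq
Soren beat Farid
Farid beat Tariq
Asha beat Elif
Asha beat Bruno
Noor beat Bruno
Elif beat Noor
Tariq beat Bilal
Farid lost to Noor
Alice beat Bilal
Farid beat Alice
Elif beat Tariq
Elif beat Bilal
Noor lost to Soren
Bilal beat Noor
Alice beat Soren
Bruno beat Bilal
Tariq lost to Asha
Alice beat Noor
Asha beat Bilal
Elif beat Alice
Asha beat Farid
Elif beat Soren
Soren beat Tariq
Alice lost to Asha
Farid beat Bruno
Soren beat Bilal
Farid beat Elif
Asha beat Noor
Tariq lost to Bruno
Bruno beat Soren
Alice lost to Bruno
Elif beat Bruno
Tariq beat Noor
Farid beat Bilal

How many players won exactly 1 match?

1

Win totals: Bruno 4, Soren 4, Elif 6, Asha 8, Bilal 1, Alice 4, Tariq 2, Farid 5, Noor 2.
Exactly 1: Bilal — 1 player.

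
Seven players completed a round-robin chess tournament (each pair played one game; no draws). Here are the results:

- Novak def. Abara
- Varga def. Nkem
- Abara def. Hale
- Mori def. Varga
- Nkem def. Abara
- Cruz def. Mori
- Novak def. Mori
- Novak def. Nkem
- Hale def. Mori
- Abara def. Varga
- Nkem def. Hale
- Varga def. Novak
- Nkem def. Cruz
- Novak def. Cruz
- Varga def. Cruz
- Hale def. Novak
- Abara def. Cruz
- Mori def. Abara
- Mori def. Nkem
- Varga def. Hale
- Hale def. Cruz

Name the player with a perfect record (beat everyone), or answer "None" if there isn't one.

Highest win total is Varga with 4 (out of 6 possible).
Varga lost to Abara, Mori, so no player went undefeated.

None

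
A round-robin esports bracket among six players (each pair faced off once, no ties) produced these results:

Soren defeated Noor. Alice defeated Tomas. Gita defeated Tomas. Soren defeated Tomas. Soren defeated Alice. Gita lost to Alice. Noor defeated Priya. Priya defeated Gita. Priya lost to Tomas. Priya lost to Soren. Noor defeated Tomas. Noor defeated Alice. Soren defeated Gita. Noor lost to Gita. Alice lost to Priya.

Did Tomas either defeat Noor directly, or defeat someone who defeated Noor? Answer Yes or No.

Tomas did not beat Noor directly.
Tomas beat Priya, but each of them lost to Noor. No two-step path.

No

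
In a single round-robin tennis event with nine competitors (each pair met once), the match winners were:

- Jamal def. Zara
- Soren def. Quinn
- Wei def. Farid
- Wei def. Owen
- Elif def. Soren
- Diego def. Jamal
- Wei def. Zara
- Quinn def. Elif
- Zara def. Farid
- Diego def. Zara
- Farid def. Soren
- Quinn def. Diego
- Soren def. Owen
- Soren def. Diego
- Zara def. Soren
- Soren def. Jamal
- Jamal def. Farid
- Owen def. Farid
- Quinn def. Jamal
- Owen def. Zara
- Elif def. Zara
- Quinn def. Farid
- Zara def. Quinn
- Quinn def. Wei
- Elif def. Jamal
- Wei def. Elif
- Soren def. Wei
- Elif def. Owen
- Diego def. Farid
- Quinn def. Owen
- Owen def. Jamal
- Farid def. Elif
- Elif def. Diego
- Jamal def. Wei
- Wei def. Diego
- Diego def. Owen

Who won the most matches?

Win totals: Soren 5, Zara 3, Jamal 3, Elif 5, Owen 3, Wei 5, Quinn 6, Farid 2, Diego 4.
Quinn leads with 6 wins (next highest: 5).

Quinn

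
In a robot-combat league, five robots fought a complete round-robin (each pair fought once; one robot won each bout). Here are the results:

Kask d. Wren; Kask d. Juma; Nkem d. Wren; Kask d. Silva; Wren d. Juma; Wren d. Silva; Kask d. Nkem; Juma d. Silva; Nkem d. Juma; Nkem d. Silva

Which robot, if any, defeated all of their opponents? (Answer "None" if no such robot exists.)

Kask

Kask has 4 wins out of 4 opponents — a perfect record.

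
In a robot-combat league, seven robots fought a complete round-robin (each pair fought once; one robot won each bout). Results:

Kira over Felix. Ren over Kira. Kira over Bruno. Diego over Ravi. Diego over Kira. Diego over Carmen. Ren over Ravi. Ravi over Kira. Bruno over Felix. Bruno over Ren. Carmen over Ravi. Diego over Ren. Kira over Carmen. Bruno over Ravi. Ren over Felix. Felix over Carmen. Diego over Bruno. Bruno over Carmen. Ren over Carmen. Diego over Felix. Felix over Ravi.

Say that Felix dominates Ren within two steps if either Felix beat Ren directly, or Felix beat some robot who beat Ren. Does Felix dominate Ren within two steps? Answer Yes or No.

No

Felix did not beat Ren directly.
Felix beat Carmen, Ravi, but each of them lost to Ren. No two-step path.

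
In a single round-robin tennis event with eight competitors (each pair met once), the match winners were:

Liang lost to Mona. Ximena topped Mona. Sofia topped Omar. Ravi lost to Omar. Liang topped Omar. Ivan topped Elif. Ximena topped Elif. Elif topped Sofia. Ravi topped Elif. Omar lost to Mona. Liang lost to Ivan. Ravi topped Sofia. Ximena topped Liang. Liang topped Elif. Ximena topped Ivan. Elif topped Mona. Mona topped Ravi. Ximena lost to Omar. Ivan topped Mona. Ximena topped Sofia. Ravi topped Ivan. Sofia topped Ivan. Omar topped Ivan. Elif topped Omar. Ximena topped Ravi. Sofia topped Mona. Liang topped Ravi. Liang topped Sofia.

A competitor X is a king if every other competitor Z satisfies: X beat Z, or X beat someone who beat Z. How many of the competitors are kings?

6

Sofia reaches everyone (king).
Mona reaches everyone (king).
Ravi cannot reach Ximena in two steps.
Liang reaches everyone (king).
Ivan cannot reach Ximena in two steps.
Omar reaches everyone (king).
Ximena reaches everyone (king).
Elif reaches everyone (king).
Kings: Sofia, Mona, Liang, Omar, Ximena, Elif — 6.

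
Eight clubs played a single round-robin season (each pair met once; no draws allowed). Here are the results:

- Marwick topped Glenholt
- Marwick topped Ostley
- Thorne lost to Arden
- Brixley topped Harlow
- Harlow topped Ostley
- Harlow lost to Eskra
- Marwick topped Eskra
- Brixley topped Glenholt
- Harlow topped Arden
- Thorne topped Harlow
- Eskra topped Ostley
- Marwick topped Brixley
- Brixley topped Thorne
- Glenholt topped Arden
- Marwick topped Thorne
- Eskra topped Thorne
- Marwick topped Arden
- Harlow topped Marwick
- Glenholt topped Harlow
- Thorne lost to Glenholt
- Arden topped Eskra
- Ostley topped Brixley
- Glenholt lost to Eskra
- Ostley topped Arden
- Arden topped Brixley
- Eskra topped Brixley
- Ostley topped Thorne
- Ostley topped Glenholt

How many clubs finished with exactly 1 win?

Win totals: Arden 3, Thorne 1, Brixley 3, Eskra 5, Ostley 4, Glenholt 3, Marwick 6, Harlow 3.
Exactly 1: Thorne — 1 club.

1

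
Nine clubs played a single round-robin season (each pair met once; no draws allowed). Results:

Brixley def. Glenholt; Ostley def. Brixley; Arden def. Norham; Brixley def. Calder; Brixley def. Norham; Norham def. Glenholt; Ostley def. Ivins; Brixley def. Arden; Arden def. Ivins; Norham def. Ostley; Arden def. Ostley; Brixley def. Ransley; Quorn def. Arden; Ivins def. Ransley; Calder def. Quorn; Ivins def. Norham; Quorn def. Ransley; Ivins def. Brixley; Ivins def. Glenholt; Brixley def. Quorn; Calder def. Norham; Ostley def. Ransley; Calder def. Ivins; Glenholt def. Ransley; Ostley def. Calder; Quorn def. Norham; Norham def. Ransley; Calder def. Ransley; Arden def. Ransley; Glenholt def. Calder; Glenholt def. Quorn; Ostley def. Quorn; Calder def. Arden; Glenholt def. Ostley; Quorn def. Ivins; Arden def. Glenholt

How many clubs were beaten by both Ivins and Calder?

Ivins beat: Brixley, Glenholt, Norham, Ransley.
Calder beat: Arden, Norham, Ivins, Ransley, Quorn.
Both beat: Norham, Ransley — 2.

2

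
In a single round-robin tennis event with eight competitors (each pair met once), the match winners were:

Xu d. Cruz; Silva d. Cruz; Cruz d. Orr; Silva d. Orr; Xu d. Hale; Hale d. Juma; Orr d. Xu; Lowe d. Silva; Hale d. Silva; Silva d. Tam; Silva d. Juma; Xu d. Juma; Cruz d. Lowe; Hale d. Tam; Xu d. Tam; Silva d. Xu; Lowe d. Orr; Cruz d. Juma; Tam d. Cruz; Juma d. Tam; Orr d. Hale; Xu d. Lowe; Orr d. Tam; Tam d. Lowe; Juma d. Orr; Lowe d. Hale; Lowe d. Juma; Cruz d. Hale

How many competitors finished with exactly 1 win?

Win totals: Silva 5, Orr 3, Xu 5, Hale 3, Lowe 4, Cruz 4, Juma 2, Tam 2.
No competitor has exactly 1 wins.

0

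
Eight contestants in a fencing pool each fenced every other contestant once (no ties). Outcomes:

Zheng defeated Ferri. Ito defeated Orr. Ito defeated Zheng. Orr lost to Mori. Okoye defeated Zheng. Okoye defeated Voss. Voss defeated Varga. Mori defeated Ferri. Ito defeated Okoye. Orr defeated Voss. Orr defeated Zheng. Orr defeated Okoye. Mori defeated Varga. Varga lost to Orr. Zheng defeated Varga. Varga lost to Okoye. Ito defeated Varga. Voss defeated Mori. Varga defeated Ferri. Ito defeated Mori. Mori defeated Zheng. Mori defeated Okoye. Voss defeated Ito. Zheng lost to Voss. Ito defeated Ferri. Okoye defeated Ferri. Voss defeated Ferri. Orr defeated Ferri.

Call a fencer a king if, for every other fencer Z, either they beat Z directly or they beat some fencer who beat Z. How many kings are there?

Ferri cannot reach Zheng, Ito, Varga, Orr, Mori, Okoye, Voss in two steps.
Zheng cannot reach Ito, Orr, Mori, Okoye, Voss in two steps.
Ito reaches everyone (king).
Varga cannot reach Zheng, Ito, Orr, Mori, Okoye, Voss in two steps.
Orr reaches everyone (king).
Mori cannot reach Ito in two steps.
Okoye cannot reach Orr in two steps.
Voss reaches everyone (king).
Kings: Ito, Orr, Voss — 3.

3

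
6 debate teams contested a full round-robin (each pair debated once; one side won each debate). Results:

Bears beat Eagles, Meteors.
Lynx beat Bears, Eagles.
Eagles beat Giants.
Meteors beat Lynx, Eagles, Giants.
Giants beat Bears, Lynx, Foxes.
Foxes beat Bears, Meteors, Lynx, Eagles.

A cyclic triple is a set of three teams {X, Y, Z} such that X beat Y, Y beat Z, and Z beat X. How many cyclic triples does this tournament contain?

6

Of the C(6,3) = 20 triples, the cyclic ones are: {Lynx, Giants, Eagles}; {Lynx, Meteors, Bears}; {Giants, Foxes, Meteors}; {Giants, Foxes, Eagles}; {Giants, Meteors, Bears}; {Giants, Bears, Eagles}.
That is 6.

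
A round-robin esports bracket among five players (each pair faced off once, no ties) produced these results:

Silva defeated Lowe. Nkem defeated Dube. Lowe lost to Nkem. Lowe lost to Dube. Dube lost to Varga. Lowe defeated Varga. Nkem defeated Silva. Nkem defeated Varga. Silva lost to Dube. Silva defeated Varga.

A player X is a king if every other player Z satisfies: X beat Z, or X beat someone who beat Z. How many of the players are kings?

1

Lowe cannot reach Silva, Nkem in two steps.
Dube cannot reach Nkem in two steps.
Varga cannot reach Nkem in two steps.
Silva cannot reach Nkem in two steps.
Nkem reaches everyone (king).
Kings: Nkem — 1.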